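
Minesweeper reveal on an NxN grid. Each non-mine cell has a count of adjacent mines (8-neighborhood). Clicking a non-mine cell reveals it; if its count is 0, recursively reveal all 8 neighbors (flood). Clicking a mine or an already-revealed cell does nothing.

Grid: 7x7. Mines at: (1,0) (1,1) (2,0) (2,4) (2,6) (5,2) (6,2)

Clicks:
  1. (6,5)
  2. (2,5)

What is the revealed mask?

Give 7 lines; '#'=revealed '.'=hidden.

Answer: .......
.......
.....#.
...####
...####
...####
...####

Derivation:
Click 1 (6,5) count=0: revealed 16 new [(3,3) (3,4) (3,5) (3,6) (4,3) (4,4) (4,5) (4,6) (5,3) (5,4) (5,5) (5,6) (6,3) (6,4) (6,5) (6,6)] -> total=16
Click 2 (2,5) count=2: revealed 1 new [(2,5)] -> total=17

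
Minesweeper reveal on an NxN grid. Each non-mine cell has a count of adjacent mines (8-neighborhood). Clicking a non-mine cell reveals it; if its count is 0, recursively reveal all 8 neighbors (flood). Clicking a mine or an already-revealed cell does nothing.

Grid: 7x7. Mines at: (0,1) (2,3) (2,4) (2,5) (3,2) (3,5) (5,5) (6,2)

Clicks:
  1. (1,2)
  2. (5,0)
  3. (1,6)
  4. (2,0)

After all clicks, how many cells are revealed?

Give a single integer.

Answer: 14

Derivation:
Click 1 (1,2) count=2: revealed 1 new [(1,2)] -> total=1
Click 2 (5,0) count=0: revealed 12 new [(1,0) (1,1) (2,0) (2,1) (3,0) (3,1) (4,0) (4,1) (5,0) (5,1) (6,0) (6,1)] -> total=13
Click 3 (1,6) count=1: revealed 1 new [(1,6)] -> total=14
Click 4 (2,0) count=0: revealed 0 new [(none)] -> total=14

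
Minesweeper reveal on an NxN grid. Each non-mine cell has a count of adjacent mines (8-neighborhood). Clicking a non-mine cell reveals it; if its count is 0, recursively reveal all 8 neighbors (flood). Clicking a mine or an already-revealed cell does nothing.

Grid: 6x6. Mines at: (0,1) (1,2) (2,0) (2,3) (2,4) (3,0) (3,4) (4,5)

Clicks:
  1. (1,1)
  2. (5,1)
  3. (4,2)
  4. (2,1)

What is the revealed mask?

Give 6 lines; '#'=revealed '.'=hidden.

Click 1 (1,1) count=3: revealed 1 new [(1,1)] -> total=1
Click 2 (5,1) count=0: revealed 13 new [(3,1) (3,2) (3,3) (4,0) (4,1) (4,2) (4,3) (4,4) (5,0) (5,1) (5,2) (5,3) (5,4)] -> total=14
Click 3 (4,2) count=0: revealed 0 new [(none)] -> total=14
Click 4 (2,1) count=3: revealed 1 new [(2,1)] -> total=15

Answer: ......
.#....
.#....
.###..
#####.
#####.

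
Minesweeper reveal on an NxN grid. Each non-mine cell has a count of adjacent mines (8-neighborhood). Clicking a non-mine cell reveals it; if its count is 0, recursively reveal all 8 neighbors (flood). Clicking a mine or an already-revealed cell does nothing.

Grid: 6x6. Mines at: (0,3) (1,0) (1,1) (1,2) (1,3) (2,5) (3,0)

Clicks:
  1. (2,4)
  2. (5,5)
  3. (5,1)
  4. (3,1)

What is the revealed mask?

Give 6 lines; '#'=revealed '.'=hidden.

Answer: ......
......
.####.
.#####
######
######

Derivation:
Click 1 (2,4) count=2: revealed 1 new [(2,4)] -> total=1
Click 2 (5,5) count=0: revealed 20 new [(2,1) (2,2) (2,3) (3,1) (3,2) (3,3) (3,4) (3,5) (4,0) (4,1) (4,2) (4,3) (4,4) (4,5) (5,0) (5,1) (5,2) (5,3) (5,4) (5,5)] -> total=21
Click 3 (5,1) count=0: revealed 0 new [(none)] -> total=21
Click 4 (3,1) count=1: revealed 0 new [(none)] -> total=21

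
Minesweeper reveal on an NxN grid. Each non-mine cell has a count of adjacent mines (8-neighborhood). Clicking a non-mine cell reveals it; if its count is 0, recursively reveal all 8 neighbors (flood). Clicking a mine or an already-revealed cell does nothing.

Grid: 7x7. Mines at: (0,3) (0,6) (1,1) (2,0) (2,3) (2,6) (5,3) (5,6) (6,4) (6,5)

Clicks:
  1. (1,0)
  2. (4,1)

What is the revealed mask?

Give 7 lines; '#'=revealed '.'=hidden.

Click 1 (1,0) count=2: revealed 1 new [(1,0)] -> total=1
Click 2 (4,1) count=0: revealed 12 new [(3,0) (3,1) (3,2) (4,0) (4,1) (4,2) (5,0) (5,1) (5,2) (6,0) (6,1) (6,2)] -> total=13

Answer: .......
#......
.......
###....
###....
###....
###....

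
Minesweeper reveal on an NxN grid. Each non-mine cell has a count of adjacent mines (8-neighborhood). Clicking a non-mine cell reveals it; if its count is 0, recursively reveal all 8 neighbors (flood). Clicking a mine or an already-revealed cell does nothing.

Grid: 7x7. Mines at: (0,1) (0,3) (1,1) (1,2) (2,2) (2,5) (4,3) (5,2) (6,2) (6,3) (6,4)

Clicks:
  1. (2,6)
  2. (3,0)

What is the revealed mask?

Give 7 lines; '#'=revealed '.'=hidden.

Click 1 (2,6) count=1: revealed 1 new [(2,6)] -> total=1
Click 2 (3,0) count=0: revealed 10 new [(2,0) (2,1) (3,0) (3,1) (4,0) (4,1) (5,0) (5,1) (6,0) (6,1)] -> total=11

Answer: .......
.......
##....#
##.....
##.....
##.....
##.....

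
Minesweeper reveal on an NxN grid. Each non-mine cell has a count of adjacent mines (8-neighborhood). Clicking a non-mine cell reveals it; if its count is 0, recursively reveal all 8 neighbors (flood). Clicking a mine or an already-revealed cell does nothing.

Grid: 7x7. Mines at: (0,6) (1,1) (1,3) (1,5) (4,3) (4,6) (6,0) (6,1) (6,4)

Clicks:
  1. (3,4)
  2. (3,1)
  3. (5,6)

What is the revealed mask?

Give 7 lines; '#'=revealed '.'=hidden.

Answer: .......
.......
###....
###.#..
###....
###...#
.......

Derivation:
Click 1 (3,4) count=1: revealed 1 new [(3,4)] -> total=1
Click 2 (3,1) count=0: revealed 12 new [(2,0) (2,1) (2,2) (3,0) (3,1) (3,2) (4,0) (4,1) (4,2) (5,0) (5,1) (5,2)] -> total=13
Click 3 (5,6) count=1: revealed 1 new [(5,6)] -> total=14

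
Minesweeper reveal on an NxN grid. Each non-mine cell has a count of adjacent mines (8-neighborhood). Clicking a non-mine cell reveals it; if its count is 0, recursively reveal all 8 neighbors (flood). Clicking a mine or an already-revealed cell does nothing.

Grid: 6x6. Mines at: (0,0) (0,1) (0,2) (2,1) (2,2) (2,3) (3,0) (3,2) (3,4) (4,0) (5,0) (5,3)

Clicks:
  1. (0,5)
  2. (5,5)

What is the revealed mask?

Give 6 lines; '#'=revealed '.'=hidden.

Click 1 (0,5) count=0: revealed 8 new [(0,3) (0,4) (0,5) (1,3) (1,4) (1,5) (2,4) (2,5)] -> total=8
Click 2 (5,5) count=0: revealed 4 new [(4,4) (4,5) (5,4) (5,5)] -> total=12

Answer: ...###
...###
....##
......
....##
....##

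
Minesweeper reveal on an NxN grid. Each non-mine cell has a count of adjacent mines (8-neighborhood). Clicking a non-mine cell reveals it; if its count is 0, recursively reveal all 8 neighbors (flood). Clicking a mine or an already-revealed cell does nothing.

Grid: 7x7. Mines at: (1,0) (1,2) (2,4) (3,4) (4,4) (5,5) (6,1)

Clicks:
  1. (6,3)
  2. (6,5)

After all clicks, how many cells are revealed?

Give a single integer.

Click 1 (6,3) count=0: revealed 6 new [(5,2) (5,3) (5,4) (6,2) (6,3) (6,4)] -> total=6
Click 2 (6,5) count=1: revealed 1 new [(6,5)] -> total=7

Answer: 7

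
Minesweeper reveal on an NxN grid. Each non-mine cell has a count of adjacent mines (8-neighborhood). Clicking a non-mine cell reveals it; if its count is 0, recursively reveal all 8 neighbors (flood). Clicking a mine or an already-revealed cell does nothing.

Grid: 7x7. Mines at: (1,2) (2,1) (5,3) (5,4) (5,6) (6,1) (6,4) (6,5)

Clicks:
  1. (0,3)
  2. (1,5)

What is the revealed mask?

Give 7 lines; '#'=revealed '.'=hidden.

Click 1 (0,3) count=1: revealed 1 new [(0,3)] -> total=1
Click 2 (1,5) count=0: revealed 22 new [(0,4) (0,5) (0,6) (1,3) (1,4) (1,5) (1,6) (2,2) (2,3) (2,4) (2,5) (2,6) (3,2) (3,3) (3,4) (3,5) (3,6) (4,2) (4,3) (4,4) (4,5) (4,6)] -> total=23

Answer: ...####
...####
..#####
..#####
..#####
.......
.......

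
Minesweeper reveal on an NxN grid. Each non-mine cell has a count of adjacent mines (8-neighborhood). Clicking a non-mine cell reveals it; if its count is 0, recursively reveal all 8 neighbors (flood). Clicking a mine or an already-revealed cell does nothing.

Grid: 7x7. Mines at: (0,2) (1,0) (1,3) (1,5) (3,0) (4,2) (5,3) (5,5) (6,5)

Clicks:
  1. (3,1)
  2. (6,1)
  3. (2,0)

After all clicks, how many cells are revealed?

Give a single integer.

Answer: 10

Derivation:
Click 1 (3,1) count=2: revealed 1 new [(3,1)] -> total=1
Click 2 (6,1) count=0: revealed 8 new [(4,0) (4,1) (5,0) (5,1) (5,2) (6,0) (6,1) (6,2)] -> total=9
Click 3 (2,0) count=2: revealed 1 new [(2,0)] -> total=10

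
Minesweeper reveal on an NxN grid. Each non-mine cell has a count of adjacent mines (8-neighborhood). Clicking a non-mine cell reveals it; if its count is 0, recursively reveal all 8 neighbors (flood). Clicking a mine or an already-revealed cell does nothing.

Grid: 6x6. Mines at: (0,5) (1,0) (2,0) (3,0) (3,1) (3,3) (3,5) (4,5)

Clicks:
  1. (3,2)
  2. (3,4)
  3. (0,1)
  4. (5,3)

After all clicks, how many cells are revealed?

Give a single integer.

Answer: 13

Derivation:
Click 1 (3,2) count=2: revealed 1 new [(3,2)] -> total=1
Click 2 (3,4) count=3: revealed 1 new [(3,4)] -> total=2
Click 3 (0,1) count=1: revealed 1 new [(0,1)] -> total=3
Click 4 (5,3) count=0: revealed 10 new [(4,0) (4,1) (4,2) (4,3) (4,4) (5,0) (5,1) (5,2) (5,3) (5,4)] -> total=13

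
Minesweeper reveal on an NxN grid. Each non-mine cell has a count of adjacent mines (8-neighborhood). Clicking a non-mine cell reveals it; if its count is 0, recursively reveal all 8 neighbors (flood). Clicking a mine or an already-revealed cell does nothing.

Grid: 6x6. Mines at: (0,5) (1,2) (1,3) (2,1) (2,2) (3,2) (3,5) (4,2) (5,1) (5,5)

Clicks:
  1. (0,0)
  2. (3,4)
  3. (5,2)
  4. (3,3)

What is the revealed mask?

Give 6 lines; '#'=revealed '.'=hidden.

Click 1 (0,0) count=0: revealed 4 new [(0,0) (0,1) (1,0) (1,1)] -> total=4
Click 2 (3,4) count=1: revealed 1 new [(3,4)] -> total=5
Click 3 (5,2) count=2: revealed 1 new [(5,2)] -> total=6
Click 4 (3,3) count=3: revealed 1 new [(3,3)] -> total=7

Answer: ##....
##....
......
...##.
......
..#...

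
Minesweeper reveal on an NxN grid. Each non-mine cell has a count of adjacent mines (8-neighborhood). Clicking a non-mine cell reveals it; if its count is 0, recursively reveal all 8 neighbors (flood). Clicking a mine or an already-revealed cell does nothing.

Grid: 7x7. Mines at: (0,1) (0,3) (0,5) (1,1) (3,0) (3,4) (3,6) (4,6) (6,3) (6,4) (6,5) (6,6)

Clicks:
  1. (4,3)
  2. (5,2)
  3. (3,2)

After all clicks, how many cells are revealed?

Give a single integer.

Click 1 (4,3) count=1: revealed 1 new [(4,3)] -> total=1
Click 2 (5,2) count=1: revealed 1 new [(5,2)] -> total=2
Click 3 (3,2) count=0: revealed 15 new [(2,1) (2,2) (2,3) (3,1) (3,2) (3,3) (4,0) (4,1) (4,2) (5,0) (5,1) (5,3) (6,0) (6,1) (6,2)] -> total=17

Answer: 17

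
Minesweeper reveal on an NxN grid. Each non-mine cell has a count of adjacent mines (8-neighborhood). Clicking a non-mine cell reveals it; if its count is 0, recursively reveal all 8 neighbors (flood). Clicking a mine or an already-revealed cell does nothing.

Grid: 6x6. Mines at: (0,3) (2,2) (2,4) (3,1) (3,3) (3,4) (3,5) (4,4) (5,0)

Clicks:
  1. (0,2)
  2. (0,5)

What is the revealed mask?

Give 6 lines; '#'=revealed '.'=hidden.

Click 1 (0,2) count=1: revealed 1 new [(0,2)] -> total=1
Click 2 (0,5) count=0: revealed 4 new [(0,4) (0,5) (1,4) (1,5)] -> total=5

Answer: ..#.##
....##
......
......
......
......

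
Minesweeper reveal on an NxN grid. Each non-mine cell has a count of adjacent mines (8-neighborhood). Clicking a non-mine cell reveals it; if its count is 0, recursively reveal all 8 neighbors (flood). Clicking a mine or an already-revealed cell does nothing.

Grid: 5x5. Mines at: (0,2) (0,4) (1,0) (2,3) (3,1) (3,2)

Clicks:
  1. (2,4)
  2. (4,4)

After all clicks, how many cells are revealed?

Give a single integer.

Answer: 5

Derivation:
Click 1 (2,4) count=1: revealed 1 new [(2,4)] -> total=1
Click 2 (4,4) count=0: revealed 4 new [(3,3) (3,4) (4,3) (4,4)] -> total=5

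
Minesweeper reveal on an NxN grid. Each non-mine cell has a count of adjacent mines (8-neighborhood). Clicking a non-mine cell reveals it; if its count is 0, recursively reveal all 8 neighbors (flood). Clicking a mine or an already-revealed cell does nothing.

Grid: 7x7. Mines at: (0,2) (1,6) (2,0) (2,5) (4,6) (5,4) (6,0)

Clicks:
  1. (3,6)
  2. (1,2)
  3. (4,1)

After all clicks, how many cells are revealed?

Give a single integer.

Click 1 (3,6) count=2: revealed 1 new [(3,6)] -> total=1
Click 2 (1,2) count=1: revealed 1 new [(1,2)] -> total=2
Click 3 (4,1) count=0: revealed 24 new [(1,1) (1,3) (1,4) (2,1) (2,2) (2,3) (2,4) (3,0) (3,1) (3,2) (3,3) (3,4) (4,0) (4,1) (4,2) (4,3) (4,4) (5,0) (5,1) (5,2) (5,3) (6,1) (6,2) (6,3)] -> total=26

Answer: 26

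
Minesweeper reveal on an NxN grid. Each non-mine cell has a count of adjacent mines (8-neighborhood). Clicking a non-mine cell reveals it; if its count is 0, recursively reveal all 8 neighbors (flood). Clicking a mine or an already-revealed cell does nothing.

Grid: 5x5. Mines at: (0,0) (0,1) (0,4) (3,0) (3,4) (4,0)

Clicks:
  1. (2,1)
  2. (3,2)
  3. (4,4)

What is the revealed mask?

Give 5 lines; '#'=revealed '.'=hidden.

Click 1 (2,1) count=1: revealed 1 new [(2,1)] -> total=1
Click 2 (3,2) count=0: revealed 11 new [(1,1) (1,2) (1,3) (2,2) (2,3) (3,1) (3,2) (3,3) (4,1) (4,2) (4,3)] -> total=12
Click 3 (4,4) count=1: revealed 1 new [(4,4)] -> total=13

Answer: .....
.###.
.###.
.###.
.####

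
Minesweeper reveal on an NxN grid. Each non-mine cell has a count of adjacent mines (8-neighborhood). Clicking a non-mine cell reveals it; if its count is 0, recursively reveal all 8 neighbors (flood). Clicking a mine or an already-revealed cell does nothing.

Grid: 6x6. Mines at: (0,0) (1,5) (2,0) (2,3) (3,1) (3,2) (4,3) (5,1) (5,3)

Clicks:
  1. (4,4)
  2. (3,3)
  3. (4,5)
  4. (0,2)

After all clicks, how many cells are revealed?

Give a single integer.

Answer: 17

Derivation:
Click 1 (4,4) count=2: revealed 1 new [(4,4)] -> total=1
Click 2 (3,3) count=3: revealed 1 new [(3,3)] -> total=2
Click 3 (4,5) count=0: revealed 7 new [(2,4) (2,5) (3,4) (3,5) (4,5) (5,4) (5,5)] -> total=9
Click 4 (0,2) count=0: revealed 8 new [(0,1) (0,2) (0,3) (0,4) (1,1) (1,2) (1,3) (1,4)] -> total=17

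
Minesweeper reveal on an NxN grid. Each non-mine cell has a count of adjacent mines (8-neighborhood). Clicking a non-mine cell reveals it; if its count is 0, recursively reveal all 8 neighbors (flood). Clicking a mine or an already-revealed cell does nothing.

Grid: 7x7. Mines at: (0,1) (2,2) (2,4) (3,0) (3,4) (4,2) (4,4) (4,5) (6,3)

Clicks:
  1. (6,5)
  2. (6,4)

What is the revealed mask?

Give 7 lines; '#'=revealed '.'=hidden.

Answer: .......
.......
.......
.......
.......
....###
....###

Derivation:
Click 1 (6,5) count=0: revealed 6 new [(5,4) (5,5) (5,6) (6,4) (6,5) (6,6)] -> total=6
Click 2 (6,4) count=1: revealed 0 new [(none)] -> total=6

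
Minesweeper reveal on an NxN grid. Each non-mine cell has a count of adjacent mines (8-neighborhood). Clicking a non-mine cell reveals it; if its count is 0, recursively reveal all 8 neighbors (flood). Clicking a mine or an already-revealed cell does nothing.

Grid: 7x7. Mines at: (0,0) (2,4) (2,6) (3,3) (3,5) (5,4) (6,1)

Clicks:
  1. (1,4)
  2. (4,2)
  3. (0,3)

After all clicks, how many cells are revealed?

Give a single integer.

Click 1 (1,4) count=1: revealed 1 new [(1,4)] -> total=1
Click 2 (4,2) count=1: revealed 1 new [(4,2)] -> total=2
Click 3 (0,3) count=0: revealed 24 new [(0,1) (0,2) (0,3) (0,4) (0,5) (0,6) (1,0) (1,1) (1,2) (1,3) (1,5) (1,6) (2,0) (2,1) (2,2) (2,3) (3,0) (3,1) (3,2) (4,0) (4,1) (5,0) (5,1) (5,2)] -> total=26

Answer: 26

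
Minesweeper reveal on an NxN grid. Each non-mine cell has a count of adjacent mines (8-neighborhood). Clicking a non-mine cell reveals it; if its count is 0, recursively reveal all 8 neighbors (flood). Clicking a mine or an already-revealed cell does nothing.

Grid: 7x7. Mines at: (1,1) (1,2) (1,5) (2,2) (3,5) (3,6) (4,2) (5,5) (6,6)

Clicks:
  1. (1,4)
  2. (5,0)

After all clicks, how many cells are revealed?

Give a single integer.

Click 1 (1,4) count=1: revealed 1 new [(1,4)] -> total=1
Click 2 (5,0) count=0: revealed 16 new [(2,0) (2,1) (3,0) (3,1) (4,0) (4,1) (5,0) (5,1) (5,2) (5,3) (5,4) (6,0) (6,1) (6,2) (6,3) (6,4)] -> total=17

Answer: 17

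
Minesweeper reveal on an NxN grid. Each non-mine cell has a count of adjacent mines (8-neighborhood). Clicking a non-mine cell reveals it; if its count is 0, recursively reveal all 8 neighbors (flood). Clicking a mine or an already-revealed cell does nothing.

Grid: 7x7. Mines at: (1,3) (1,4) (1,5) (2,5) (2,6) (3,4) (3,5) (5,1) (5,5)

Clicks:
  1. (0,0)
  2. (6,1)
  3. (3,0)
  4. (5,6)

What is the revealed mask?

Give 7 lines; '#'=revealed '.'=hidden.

Answer: ###....
###....
####...
####...
####...
......#
.#.....

Derivation:
Click 1 (0,0) count=0: revealed 18 new [(0,0) (0,1) (0,2) (1,0) (1,1) (1,2) (2,0) (2,1) (2,2) (2,3) (3,0) (3,1) (3,2) (3,3) (4,0) (4,1) (4,2) (4,3)] -> total=18
Click 2 (6,1) count=1: revealed 1 new [(6,1)] -> total=19
Click 3 (3,0) count=0: revealed 0 new [(none)] -> total=19
Click 4 (5,6) count=1: revealed 1 new [(5,6)] -> total=20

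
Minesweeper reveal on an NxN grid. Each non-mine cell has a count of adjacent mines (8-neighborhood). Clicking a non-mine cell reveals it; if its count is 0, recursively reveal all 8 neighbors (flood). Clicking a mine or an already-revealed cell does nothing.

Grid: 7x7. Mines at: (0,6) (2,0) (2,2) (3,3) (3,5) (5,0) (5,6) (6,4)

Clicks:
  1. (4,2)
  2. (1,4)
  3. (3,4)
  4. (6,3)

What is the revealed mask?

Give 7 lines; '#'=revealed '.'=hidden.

Answer: ######.
######.
...###.
....#..
..#....
.......
...#...

Derivation:
Click 1 (4,2) count=1: revealed 1 new [(4,2)] -> total=1
Click 2 (1,4) count=0: revealed 15 new [(0,0) (0,1) (0,2) (0,3) (0,4) (0,5) (1,0) (1,1) (1,2) (1,3) (1,4) (1,5) (2,3) (2,4) (2,5)] -> total=16
Click 3 (3,4) count=2: revealed 1 new [(3,4)] -> total=17
Click 4 (6,3) count=1: revealed 1 new [(6,3)] -> total=18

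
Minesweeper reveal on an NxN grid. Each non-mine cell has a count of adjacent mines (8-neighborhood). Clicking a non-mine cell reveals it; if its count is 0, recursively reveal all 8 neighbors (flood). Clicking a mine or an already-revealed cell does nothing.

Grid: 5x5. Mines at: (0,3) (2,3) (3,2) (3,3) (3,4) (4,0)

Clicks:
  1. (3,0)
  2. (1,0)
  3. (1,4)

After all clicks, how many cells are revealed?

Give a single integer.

Click 1 (3,0) count=1: revealed 1 new [(3,0)] -> total=1
Click 2 (1,0) count=0: revealed 10 new [(0,0) (0,1) (0,2) (1,0) (1,1) (1,2) (2,0) (2,1) (2,2) (3,1)] -> total=11
Click 3 (1,4) count=2: revealed 1 new [(1,4)] -> total=12

Answer: 12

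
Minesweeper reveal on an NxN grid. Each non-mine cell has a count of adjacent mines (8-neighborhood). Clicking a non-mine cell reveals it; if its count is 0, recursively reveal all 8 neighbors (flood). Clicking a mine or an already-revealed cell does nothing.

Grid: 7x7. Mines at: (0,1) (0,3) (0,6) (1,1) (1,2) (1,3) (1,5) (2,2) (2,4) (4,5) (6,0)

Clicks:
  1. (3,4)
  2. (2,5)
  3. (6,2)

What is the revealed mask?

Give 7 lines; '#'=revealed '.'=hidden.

Click 1 (3,4) count=2: revealed 1 new [(3,4)] -> total=1
Click 2 (2,5) count=2: revealed 1 new [(2,5)] -> total=2
Click 3 (6,2) count=0: revealed 24 new [(2,0) (2,1) (3,0) (3,1) (3,2) (3,3) (4,0) (4,1) (4,2) (4,3) (4,4) (5,0) (5,1) (5,2) (5,3) (5,4) (5,5) (5,6) (6,1) (6,2) (6,3) (6,4) (6,5) (6,6)] -> total=26

Answer: .......
.......
##...#.
#####..
#####..
#######
.######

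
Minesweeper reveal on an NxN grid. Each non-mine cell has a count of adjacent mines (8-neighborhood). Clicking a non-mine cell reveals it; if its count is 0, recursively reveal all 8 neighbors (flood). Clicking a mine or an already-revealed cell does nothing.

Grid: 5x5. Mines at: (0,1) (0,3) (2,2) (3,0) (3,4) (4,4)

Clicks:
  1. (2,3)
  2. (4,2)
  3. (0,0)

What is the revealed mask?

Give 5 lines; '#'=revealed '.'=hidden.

Click 1 (2,3) count=2: revealed 1 new [(2,3)] -> total=1
Click 2 (4,2) count=0: revealed 6 new [(3,1) (3,2) (3,3) (4,1) (4,2) (4,3)] -> total=7
Click 3 (0,0) count=1: revealed 1 new [(0,0)] -> total=8

Answer: #....
.....
...#.
.###.
.###.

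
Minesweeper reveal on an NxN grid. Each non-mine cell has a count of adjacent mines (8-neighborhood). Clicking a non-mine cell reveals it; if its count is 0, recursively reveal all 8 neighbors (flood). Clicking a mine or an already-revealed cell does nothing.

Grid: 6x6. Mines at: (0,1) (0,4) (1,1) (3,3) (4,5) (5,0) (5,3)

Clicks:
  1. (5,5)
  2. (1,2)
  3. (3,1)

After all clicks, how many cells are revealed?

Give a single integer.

Answer: 11

Derivation:
Click 1 (5,5) count=1: revealed 1 new [(5,5)] -> total=1
Click 2 (1,2) count=2: revealed 1 new [(1,2)] -> total=2
Click 3 (3,1) count=0: revealed 9 new [(2,0) (2,1) (2,2) (3,0) (3,1) (3,2) (4,0) (4,1) (4,2)] -> total=11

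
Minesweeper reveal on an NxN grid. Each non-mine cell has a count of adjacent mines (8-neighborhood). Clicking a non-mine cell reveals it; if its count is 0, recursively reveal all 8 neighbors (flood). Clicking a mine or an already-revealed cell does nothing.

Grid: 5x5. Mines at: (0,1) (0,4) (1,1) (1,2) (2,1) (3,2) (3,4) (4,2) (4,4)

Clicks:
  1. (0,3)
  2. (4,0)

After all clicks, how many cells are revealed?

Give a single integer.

Answer: 5

Derivation:
Click 1 (0,3) count=2: revealed 1 new [(0,3)] -> total=1
Click 2 (4,0) count=0: revealed 4 new [(3,0) (3,1) (4,0) (4,1)] -> total=5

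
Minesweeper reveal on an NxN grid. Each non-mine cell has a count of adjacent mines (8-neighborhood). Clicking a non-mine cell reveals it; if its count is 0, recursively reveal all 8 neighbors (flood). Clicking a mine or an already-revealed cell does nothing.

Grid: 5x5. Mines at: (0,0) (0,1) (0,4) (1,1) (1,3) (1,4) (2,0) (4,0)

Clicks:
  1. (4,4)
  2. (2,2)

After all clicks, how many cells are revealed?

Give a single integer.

Answer: 12

Derivation:
Click 1 (4,4) count=0: revealed 12 new [(2,1) (2,2) (2,3) (2,4) (3,1) (3,2) (3,3) (3,4) (4,1) (4,2) (4,3) (4,4)] -> total=12
Click 2 (2,2) count=2: revealed 0 new [(none)] -> total=12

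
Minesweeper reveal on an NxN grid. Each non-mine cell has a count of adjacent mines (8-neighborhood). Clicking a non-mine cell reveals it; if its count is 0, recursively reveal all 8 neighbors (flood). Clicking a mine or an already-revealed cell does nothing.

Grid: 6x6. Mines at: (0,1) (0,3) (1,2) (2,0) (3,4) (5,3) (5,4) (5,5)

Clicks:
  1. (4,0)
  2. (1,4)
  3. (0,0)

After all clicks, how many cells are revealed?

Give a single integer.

Click 1 (4,0) count=0: revealed 14 new [(2,1) (2,2) (2,3) (3,0) (3,1) (3,2) (3,3) (4,0) (4,1) (4,2) (4,3) (5,0) (5,1) (5,2)] -> total=14
Click 2 (1,4) count=1: revealed 1 new [(1,4)] -> total=15
Click 3 (0,0) count=1: revealed 1 new [(0,0)] -> total=16

Answer: 16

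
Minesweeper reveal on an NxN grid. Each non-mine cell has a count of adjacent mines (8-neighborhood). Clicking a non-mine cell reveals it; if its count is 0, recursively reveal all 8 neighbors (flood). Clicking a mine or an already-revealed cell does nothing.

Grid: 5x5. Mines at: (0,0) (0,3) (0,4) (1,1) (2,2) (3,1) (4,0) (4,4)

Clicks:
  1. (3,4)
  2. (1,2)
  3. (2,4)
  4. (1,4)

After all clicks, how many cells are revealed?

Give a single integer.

Answer: 7

Derivation:
Click 1 (3,4) count=1: revealed 1 new [(3,4)] -> total=1
Click 2 (1,2) count=3: revealed 1 new [(1,2)] -> total=2
Click 3 (2,4) count=0: revealed 5 new [(1,3) (1,4) (2,3) (2,4) (3,3)] -> total=7
Click 4 (1,4) count=2: revealed 0 new [(none)] -> total=7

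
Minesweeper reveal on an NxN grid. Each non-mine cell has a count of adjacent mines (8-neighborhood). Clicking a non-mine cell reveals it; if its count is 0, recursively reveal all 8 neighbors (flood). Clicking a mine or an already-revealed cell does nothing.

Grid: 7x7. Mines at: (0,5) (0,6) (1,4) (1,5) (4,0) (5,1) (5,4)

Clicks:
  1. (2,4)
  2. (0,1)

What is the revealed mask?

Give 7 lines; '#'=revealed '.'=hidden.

Answer: ####...
####...
#######
#######
.######
.....##
.....##

Derivation:
Click 1 (2,4) count=2: revealed 1 new [(2,4)] -> total=1
Click 2 (0,1) count=0: revealed 31 new [(0,0) (0,1) (0,2) (0,3) (1,0) (1,1) (1,2) (1,3) (2,0) (2,1) (2,2) (2,3) (2,5) (2,6) (3,0) (3,1) (3,2) (3,3) (3,4) (3,5) (3,6) (4,1) (4,2) (4,3) (4,4) (4,5) (4,6) (5,5) (5,6) (6,5) (6,6)] -> total=32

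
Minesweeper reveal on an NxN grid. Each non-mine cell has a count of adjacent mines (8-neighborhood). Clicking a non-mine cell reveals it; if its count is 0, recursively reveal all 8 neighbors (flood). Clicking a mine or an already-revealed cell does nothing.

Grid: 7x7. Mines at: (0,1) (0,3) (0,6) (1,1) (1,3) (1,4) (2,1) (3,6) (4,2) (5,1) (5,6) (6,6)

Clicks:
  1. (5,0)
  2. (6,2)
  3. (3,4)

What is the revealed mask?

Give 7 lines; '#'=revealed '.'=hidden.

Answer: .......
.......
...###.
...###.
...###.
#.####.
..####.

Derivation:
Click 1 (5,0) count=1: revealed 1 new [(5,0)] -> total=1
Click 2 (6,2) count=1: revealed 1 new [(6,2)] -> total=2
Click 3 (3,4) count=0: revealed 16 new [(2,3) (2,4) (2,5) (3,3) (3,4) (3,5) (4,3) (4,4) (4,5) (5,2) (5,3) (5,4) (5,5) (6,3) (6,4) (6,5)] -> total=18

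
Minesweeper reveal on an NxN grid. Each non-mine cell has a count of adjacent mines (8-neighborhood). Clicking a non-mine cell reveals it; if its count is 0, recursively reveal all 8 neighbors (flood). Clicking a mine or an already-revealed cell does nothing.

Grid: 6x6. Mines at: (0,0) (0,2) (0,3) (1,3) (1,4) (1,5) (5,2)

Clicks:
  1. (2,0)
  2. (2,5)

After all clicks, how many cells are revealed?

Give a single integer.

Click 1 (2,0) count=0: revealed 26 new [(1,0) (1,1) (1,2) (2,0) (2,1) (2,2) (2,3) (2,4) (2,5) (3,0) (3,1) (3,2) (3,3) (3,4) (3,5) (4,0) (4,1) (4,2) (4,3) (4,4) (4,5) (5,0) (5,1) (5,3) (5,4) (5,5)] -> total=26
Click 2 (2,5) count=2: revealed 0 new [(none)] -> total=26

Answer: 26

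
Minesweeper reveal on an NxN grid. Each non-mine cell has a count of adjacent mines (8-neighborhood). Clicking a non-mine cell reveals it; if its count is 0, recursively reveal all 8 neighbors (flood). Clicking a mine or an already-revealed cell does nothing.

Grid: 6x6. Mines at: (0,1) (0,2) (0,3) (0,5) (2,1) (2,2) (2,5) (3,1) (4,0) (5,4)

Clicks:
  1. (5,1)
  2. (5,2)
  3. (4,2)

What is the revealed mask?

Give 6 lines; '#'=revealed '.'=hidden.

Click 1 (5,1) count=1: revealed 1 new [(5,1)] -> total=1
Click 2 (5,2) count=0: revealed 5 new [(4,1) (4,2) (4,3) (5,2) (5,3)] -> total=6
Click 3 (4,2) count=1: revealed 0 new [(none)] -> total=6

Answer: ......
......
......
......
.###..
.###..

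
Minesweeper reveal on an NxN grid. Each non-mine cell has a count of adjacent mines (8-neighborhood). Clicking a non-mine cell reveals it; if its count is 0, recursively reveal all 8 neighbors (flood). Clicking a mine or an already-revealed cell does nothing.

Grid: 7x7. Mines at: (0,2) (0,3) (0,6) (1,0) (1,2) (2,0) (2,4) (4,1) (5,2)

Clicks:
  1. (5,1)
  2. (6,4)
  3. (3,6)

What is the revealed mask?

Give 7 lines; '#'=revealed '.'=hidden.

Click 1 (5,1) count=2: revealed 1 new [(5,1)] -> total=1
Click 2 (6,4) count=0: revealed 20 new [(1,5) (1,6) (2,5) (2,6) (3,3) (3,4) (3,5) (3,6) (4,3) (4,4) (4,5) (4,6) (5,3) (5,4) (5,5) (5,6) (6,3) (6,4) (6,5) (6,6)] -> total=21
Click 3 (3,6) count=0: revealed 0 new [(none)] -> total=21

Answer: .......
.....##
.....##
...####
...####
.#.####
...####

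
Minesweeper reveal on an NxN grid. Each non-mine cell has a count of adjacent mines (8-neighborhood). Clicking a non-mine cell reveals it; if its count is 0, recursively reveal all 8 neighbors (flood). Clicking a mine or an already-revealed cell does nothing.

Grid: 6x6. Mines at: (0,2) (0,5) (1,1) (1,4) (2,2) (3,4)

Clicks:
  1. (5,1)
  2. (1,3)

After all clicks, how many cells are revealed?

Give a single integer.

Click 1 (5,1) count=0: revealed 18 new [(2,0) (2,1) (3,0) (3,1) (3,2) (3,3) (4,0) (4,1) (4,2) (4,3) (4,4) (4,5) (5,0) (5,1) (5,2) (5,3) (5,4) (5,5)] -> total=18
Click 2 (1,3) count=3: revealed 1 new [(1,3)] -> total=19

Answer: 19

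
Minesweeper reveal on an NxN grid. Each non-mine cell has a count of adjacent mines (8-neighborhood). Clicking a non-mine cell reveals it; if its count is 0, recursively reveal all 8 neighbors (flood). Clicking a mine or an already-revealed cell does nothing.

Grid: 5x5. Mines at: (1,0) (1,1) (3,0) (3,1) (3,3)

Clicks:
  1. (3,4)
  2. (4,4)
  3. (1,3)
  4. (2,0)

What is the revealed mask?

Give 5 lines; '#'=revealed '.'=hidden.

Click 1 (3,4) count=1: revealed 1 new [(3,4)] -> total=1
Click 2 (4,4) count=1: revealed 1 new [(4,4)] -> total=2
Click 3 (1,3) count=0: revealed 9 new [(0,2) (0,3) (0,4) (1,2) (1,3) (1,4) (2,2) (2,3) (2,4)] -> total=11
Click 4 (2,0) count=4: revealed 1 new [(2,0)] -> total=12

Answer: ..###
..###
#.###
....#
....#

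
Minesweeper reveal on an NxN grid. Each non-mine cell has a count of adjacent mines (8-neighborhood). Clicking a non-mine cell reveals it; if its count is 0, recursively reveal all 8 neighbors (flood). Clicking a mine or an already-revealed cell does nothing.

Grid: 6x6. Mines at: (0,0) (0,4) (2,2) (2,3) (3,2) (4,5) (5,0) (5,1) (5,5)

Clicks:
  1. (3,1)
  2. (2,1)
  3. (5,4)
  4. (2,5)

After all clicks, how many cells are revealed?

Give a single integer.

Answer: 9

Derivation:
Click 1 (3,1) count=2: revealed 1 new [(3,1)] -> total=1
Click 2 (2,1) count=2: revealed 1 new [(2,1)] -> total=2
Click 3 (5,4) count=2: revealed 1 new [(5,4)] -> total=3
Click 4 (2,5) count=0: revealed 6 new [(1,4) (1,5) (2,4) (2,5) (3,4) (3,5)] -> total=9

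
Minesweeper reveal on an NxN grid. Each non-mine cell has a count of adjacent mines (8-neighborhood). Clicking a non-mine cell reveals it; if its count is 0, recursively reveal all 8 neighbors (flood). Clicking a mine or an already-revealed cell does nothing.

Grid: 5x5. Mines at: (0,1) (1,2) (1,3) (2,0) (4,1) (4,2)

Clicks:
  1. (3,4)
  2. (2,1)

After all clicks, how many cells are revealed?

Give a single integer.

Click 1 (3,4) count=0: revealed 6 new [(2,3) (2,4) (3,3) (3,4) (4,3) (4,4)] -> total=6
Click 2 (2,1) count=2: revealed 1 new [(2,1)] -> total=7

Answer: 7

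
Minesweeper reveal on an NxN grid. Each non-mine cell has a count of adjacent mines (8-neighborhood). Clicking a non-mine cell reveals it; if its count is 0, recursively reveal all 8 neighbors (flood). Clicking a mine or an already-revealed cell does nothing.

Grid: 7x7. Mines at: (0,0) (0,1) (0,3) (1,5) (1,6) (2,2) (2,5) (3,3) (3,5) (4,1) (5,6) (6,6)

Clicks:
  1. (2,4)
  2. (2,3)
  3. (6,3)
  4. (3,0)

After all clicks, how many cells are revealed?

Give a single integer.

Answer: 19

Derivation:
Click 1 (2,4) count=4: revealed 1 new [(2,4)] -> total=1
Click 2 (2,3) count=2: revealed 1 new [(2,3)] -> total=2
Click 3 (6,3) count=0: revealed 16 new [(4,2) (4,3) (4,4) (4,5) (5,0) (5,1) (5,2) (5,3) (5,4) (5,5) (6,0) (6,1) (6,2) (6,3) (6,4) (6,5)] -> total=18
Click 4 (3,0) count=1: revealed 1 new [(3,0)] -> total=19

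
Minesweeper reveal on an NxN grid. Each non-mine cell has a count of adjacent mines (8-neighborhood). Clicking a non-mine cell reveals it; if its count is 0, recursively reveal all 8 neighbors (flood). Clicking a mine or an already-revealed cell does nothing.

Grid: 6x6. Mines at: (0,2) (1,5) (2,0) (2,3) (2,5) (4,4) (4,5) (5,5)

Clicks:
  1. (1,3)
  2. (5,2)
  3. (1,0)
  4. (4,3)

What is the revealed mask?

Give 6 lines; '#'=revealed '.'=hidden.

Click 1 (1,3) count=2: revealed 1 new [(1,3)] -> total=1
Click 2 (5,2) count=0: revealed 12 new [(3,0) (3,1) (3,2) (3,3) (4,0) (4,1) (4,2) (4,3) (5,0) (5,1) (5,2) (5,3)] -> total=13
Click 3 (1,0) count=1: revealed 1 new [(1,0)] -> total=14
Click 4 (4,3) count=1: revealed 0 new [(none)] -> total=14

Answer: ......
#..#..
......
####..
####..
####..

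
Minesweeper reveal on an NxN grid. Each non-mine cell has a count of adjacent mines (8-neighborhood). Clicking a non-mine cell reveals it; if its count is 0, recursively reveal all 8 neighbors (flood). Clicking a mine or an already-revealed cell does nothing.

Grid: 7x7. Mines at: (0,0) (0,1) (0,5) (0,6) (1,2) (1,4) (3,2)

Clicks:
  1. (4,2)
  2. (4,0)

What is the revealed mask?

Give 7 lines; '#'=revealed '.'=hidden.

Click 1 (4,2) count=1: revealed 1 new [(4,2)] -> total=1
Click 2 (4,0) count=0: revealed 36 new [(1,0) (1,1) (1,5) (1,6) (2,0) (2,1) (2,3) (2,4) (2,5) (2,6) (3,0) (3,1) (3,3) (3,4) (3,5) (3,6) (4,0) (4,1) (4,3) (4,4) (4,5) (4,6) (5,0) (5,1) (5,2) (5,3) (5,4) (5,5) (5,6) (6,0) (6,1) (6,2) (6,3) (6,4) (6,5) (6,6)] -> total=37

Answer: .......
##...##
##.####
##.####
#######
#######
#######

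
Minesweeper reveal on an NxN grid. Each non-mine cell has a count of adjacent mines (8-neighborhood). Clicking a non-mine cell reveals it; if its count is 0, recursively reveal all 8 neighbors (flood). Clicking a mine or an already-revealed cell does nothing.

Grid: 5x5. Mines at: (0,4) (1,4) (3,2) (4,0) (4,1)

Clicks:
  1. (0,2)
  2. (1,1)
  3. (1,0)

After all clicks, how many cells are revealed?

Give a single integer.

Answer: 14

Derivation:
Click 1 (0,2) count=0: revealed 14 new [(0,0) (0,1) (0,2) (0,3) (1,0) (1,1) (1,2) (1,3) (2,0) (2,1) (2,2) (2,3) (3,0) (3,1)] -> total=14
Click 2 (1,1) count=0: revealed 0 new [(none)] -> total=14
Click 3 (1,0) count=0: revealed 0 new [(none)] -> total=14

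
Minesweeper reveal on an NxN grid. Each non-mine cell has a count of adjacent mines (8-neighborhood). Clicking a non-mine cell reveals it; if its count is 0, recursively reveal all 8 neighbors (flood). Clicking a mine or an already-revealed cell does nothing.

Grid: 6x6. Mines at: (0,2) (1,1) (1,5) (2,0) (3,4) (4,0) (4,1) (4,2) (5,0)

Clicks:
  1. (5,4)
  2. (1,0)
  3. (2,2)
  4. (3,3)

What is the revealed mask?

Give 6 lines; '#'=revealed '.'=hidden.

Answer: ......
#.....
..#...
...#..
...###
...###

Derivation:
Click 1 (5,4) count=0: revealed 6 new [(4,3) (4,4) (4,5) (5,3) (5,4) (5,5)] -> total=6
Click 2 (1,0) count=2: revealed 1 new [(1,0)] -> total=7
Click 3 (2,2) count=1: revealed 1 new [(2,2)] -> total=8
Click 4 (3,3) count=2: revealed 1 new [(3,3)] -> total=9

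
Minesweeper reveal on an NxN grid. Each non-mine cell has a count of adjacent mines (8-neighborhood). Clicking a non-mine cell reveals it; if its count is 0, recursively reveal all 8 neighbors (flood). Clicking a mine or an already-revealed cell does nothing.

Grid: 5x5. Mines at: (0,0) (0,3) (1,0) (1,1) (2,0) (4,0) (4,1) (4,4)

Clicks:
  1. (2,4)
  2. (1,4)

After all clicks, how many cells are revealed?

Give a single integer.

Click 1 (2,4) count=0: revealed 9 new [(1,2) (1,3) (1,4) (2,2) (2,3) (2,4) (3,2) (3,3) (3,4)] -> total=9
Click 2 (1,4) count=1: revealed 0 new [(none)] -> total=9

Answer: 9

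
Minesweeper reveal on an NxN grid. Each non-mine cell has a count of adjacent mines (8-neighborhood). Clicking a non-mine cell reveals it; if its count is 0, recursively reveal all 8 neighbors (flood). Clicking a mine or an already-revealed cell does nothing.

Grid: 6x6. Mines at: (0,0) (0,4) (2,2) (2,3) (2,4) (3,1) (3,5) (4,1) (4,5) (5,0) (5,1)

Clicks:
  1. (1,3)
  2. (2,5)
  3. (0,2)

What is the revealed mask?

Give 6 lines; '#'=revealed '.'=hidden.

Answer: .###..
.###..
.....#
......
......
......

Derivation:
Click 1 (1,3) count=4: revealed 1 new [(1,3)] -> total=1
Click 2 (2,5) count=2: revealed 1 new [(2,5)] -> total=2
Click 3 (0,2) count=0: revealed 5 new [(0,1) (0,2) (0,3) (1,1) (1,2)] -> total=7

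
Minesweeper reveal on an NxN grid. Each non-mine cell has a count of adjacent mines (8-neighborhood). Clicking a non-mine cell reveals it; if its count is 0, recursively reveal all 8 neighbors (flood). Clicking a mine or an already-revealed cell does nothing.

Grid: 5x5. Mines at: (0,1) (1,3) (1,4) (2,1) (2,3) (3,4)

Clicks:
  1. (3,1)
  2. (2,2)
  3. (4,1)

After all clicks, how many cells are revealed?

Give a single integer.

Answer: 9

Derivation:
Click 1 (3,1) count=1: revealed 1 new [(3,1)] -> total=1
Click 2 (2,2) count=3: revealed 1 new [(2,2)] -> total=2
Click 3 (4,1) count=0: revealed 7 new [(3,0) (3,2) (3,3) (4,0) (4,1) (4,2) (4,3)] -> total=9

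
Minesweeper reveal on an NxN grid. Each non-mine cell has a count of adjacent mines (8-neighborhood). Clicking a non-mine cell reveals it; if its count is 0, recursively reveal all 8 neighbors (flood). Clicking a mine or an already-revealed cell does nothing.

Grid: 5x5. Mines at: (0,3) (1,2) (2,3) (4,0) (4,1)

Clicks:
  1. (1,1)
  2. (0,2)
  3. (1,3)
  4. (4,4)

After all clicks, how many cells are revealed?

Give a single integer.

Answer: 9

Derivation:
Click 1 (1,1) count=1: revealed 1 new [(1,1)] -> total=1
Click 2 (0,2) count=2: revealed 1 new [(0,2)] -> total=2
Click 3 (1,3) count=3: revealed 1 new [(1,3)] -> total=3
Click 4 (4,4) count=0: revealed 6 new [(3,2) (3,3) (3,4) (4,2) (4,3) (4,4)] -> total=9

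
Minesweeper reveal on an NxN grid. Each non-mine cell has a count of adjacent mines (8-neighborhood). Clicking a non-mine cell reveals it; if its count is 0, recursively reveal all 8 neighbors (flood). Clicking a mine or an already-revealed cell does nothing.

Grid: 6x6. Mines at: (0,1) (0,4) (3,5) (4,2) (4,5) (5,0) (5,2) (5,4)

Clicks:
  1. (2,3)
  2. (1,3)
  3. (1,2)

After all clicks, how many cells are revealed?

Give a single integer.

Click 1 (2,3) count=0: revealed 17 new [(1,0) (1,1) (1,2) (1,3) (1,4) (2,0) (2,1) (2,2) (2,3) (2,4) (3,0) (3,1) (3,2) (3,3) (3,4) (4,0) (4,1)] -> total=17
Click 2 (1,3) count=1: revealed 0 new [(none)] -> total=17
Click 3 (1,2) count=1: revealed 0 new [(none)] -> total=17

Answer: 17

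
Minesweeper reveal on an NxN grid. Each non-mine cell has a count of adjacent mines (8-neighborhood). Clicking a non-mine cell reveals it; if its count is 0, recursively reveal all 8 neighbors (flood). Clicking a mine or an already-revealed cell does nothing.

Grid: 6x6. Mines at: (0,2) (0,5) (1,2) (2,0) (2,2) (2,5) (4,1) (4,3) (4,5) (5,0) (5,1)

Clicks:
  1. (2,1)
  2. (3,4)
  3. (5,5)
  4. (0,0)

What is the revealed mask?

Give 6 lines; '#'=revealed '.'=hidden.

Answer: ##....
##....
.#....
....#.
......
.....#

Derivation:
Click 1 (2,1) count=3: revealed 1 new [(2,1)] -> total=1
Click 2 (3,4) count=3: revealed 1 new [(3,4)] -> total=2
Click 3 (5,5) count=1: revealed 1 new [(5,5)] -> total=3
Click 4 (0,0) count=0: revealed 4 new [(0,0) (0,1) (1,0) (1,1)] -> total=7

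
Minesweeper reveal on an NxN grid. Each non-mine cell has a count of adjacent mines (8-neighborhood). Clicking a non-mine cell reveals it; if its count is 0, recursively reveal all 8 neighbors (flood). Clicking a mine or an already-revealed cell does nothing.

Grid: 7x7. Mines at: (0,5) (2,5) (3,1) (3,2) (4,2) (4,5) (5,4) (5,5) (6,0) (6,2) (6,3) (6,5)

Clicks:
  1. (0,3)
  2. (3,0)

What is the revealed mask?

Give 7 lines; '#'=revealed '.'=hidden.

Answer: #####..
#####..
#####..
#......
.......
.......
.......

Derivation:
Click 1 (0,3) count=0: revealed 15 new [(0,0) (0,1) (0,2) (0,3) (0,4) (1,0) (1,1) (1,2) (1,3) (1,4) (2,0) (2,1) (2,2) (2,3) (2,4)] -> total=15
Click 2 (3,0) count=1: revealed 1 new [(3,0)] -> total=16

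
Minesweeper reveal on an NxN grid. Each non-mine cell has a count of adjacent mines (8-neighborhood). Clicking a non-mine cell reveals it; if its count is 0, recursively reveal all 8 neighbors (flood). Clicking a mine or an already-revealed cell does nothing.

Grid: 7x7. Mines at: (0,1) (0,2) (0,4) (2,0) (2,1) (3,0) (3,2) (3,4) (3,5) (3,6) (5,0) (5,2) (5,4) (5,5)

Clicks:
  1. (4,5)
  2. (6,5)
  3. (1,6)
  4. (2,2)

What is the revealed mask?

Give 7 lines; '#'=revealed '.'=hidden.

Answer: .....##
.....##
..#..##
.......
.....#.
.......
.....#.

Derivation:
Click 1 (4,5) count=5: revealed 1 new [(4,5)] -> total=1
Click 2 (6,5) count=2: revealed 1 new [(6,5)] -> total=2
Click 3 (1,6) count=0: revealed 6 new [(0,5) (0,6) (1,5) (1,6) (2,5) (2,6)] -> total=8
Click 4 (2,2) count=2: revealed 1 new [(2,2)] -> total=9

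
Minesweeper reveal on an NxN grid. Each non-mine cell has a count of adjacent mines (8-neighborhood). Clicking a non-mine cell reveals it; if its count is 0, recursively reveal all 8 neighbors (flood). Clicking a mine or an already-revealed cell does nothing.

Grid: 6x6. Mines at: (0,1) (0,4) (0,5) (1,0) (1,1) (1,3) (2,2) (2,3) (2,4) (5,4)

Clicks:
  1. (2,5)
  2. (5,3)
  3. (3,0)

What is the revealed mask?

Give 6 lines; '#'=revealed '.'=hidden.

Answer: ......
......
##...#
####..
####..
####..

Derivation:
Click 1 (2,5) count=1: revealed 1 new [(2,5)] -> total=1
Click 2 (5,3) count=1: revealed 1 new [(5,3)] -> total=2
Click 3 (3,0) count=0: revealed 13 new [(2,0) (2,1) (3,0) (3,1) (3,2) (3,3) (4,0) (4,1) (4,2) (4,3) (5,0) (5,1) (5,2)] -> total=15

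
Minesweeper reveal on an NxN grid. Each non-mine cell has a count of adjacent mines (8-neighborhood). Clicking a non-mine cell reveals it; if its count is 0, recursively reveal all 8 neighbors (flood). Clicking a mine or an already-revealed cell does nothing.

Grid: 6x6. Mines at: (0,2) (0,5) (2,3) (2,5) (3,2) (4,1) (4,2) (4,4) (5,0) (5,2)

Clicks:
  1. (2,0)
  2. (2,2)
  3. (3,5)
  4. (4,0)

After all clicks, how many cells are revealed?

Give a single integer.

Answer: 11

Derivation:
Click 1 (2,0) count=0: revealed 8 new [(0,0) (0,1) (1,0) (1,1) (2,0) (2,1) (3,0) (3,1)] -> total=8
Click 2 (2,2) count=2: revealed 1 new [(2,2)] -> total=9
Click 3 (3,5) count=2: revealed 1 new [(3,5)] -> total=10
Click 4 (4,0) count=2: revealed 1 new [(4,0)] -> total=11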